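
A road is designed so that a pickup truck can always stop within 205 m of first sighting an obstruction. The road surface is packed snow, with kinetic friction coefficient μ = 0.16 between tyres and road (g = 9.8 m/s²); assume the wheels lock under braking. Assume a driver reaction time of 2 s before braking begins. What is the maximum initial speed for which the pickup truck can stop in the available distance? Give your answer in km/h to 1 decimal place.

Maximum speed ≈ 80.7 km/h

a = μg = 0.16 × 9.8 = 1.568 m/s².
Stopping distance: v·t_r + v²/(2a) = 205 with t_r = 2 s and a = 1.568 m/s².
So v² + 6.272 v − 642.88 = 0.
Positive root: v = −a·t_r + √((a·t_r)² + 2a·d) = −3.136 + √(9.834 + 642.88) = 22.4123 m/s.
22.4123 m/s × 3.6 = 80.684 km/h.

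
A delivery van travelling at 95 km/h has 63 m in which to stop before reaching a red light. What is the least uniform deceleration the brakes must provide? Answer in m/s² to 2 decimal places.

Required deceleration ≈ 5.53 m/s²

95 km/h ÷ 3.6 = 26.3889 m/s.
v² = 2a·d ⇒ a = v²/(2d) = 26.3889² / (2 × 63.000) = 696.374 / 126.000 = 5.5268 m/s².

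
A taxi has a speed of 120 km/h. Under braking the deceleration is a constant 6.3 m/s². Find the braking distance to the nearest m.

120 km/h ÷ 3.6 = 33.3333 m/s.
Braking distance = v²/(2a) = 33.3333² / (2 × 6.300) = 1111.109 / 12.600 = 88.183 m.

Braking distance ≈ 88 m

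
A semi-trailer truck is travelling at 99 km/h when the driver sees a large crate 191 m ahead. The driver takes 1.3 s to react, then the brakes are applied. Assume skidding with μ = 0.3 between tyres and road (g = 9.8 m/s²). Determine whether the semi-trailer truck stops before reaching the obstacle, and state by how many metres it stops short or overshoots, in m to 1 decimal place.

Yes — it stops 26.6 m short of the obstacle

99 km/h ÷ 3.6 = 27.5000 m/s.
a = μg = 0.3 × 9.8 = 2.940 m/s².
Reaction distance = 27.5000 × 1.3 = 35.750 m.
Braking distance = v²/(2a) = 756.250 / 5.880 = 128.614 m.
Total stopping distance = 35.750 + 128.614 = 164.364 m, vs 191 m available — it stops with 191 − 164.364 = 26.636 m to spare.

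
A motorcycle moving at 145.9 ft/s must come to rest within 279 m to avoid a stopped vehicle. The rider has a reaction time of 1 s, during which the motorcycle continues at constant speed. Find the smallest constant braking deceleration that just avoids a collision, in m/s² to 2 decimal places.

145.9 ft/s × 0.3048 = 44.4703 m/s.
Distance covered during reaction = 44.4703 × 1 = 44.470 m.
Distance available for braking: 279 − 44.470 = 234.530 m.
v² = 2a·d ⇒ a = v²/(2d) = 44.4703² / (2 × 234.530) = 1977.608 / 469.060 = 4.2161 m/s².

Required deceleration ≈ 4.22 m/s²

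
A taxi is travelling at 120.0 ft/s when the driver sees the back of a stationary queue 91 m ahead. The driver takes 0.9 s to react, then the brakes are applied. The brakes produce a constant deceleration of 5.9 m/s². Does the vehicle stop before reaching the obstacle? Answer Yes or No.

No

120 ft/s × 0.3048 = 36.5760 m/s.
Reaction distance = 36.5760 × 0.9 = 32.918 m.
Braking distance = v²/(2a) = 1337.804 / 11.800 = 113.373 m.
Total stopping distance = 32.918 + 113.373 = 146.291 m, vs 91 m available — it cannot stop in time and overshoots by 146.291 − 91 = 55.291 m.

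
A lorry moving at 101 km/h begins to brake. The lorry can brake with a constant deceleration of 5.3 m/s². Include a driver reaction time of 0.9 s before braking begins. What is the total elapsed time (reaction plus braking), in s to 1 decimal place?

101 km/h ÷ 3.6 = 28.0556 m/s.
Braking time = v/a = 28.0556 / 5.300 = 5.294 s.
Total = 0.9 + 5.294 = 6.194 s.

Total time ≈ 6.2 s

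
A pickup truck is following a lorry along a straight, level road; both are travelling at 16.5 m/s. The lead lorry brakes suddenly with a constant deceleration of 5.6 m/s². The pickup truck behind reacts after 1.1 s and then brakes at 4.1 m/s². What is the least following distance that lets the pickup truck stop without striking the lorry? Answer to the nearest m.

Leader travels v²/(2a_L) = 272.250 / 11.200 = 24.308 m before stopping.
Follower covers v·t_r = 16.5000 × 1.1 = 18.150 m while reacting, then v²/(2a_F) = 272.250 / 8.200 = 33.201 m while braking, for a total of 18.150 + 33.201 = 51.351 m.
Since a_F ≤ a_L and the follower starts braking later, the follower is never slower than the leader, so the closest approach is when both have stopped.
Minimum gap = 51.351 − 24.308 = 27.043 m.

Minimum gap ≈ 27 m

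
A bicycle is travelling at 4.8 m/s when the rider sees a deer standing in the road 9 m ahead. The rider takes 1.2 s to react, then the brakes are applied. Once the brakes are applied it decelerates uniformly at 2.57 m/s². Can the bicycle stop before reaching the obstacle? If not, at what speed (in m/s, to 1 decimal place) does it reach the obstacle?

No — it strikes the obstacle at 2.5 m/s

Reaction distance = 4.8000 × 1.2 = 5.760 m.
Braking distance needed to stop: v²/(2a) = 23.040 / 5.140 = 4.482 m, so total needed = 5.760 + 4.482 = 10.242 m > 9 m — it cannot stop.
Distance remaining when braking begins: 9 − 5.760 = 3.240 m.
v² = v₀² − 2a·d = 23.040 − 2 × 2.570 × 3.240 = 6.386 m²/s².
v = √6.386 = 2.527 m/s.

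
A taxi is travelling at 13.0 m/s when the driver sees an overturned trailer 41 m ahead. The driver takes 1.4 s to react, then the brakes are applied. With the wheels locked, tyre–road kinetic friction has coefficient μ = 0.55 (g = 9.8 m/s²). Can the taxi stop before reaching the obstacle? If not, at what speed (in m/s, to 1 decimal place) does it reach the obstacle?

a = μg = 0.55 × 9.8 = 5.390 m/s².
Reaction distance = 13.0000 × 1.4 = 18.200 m.
Braking distance = v²/(2a) = 169.000 / 10.780 = 15.677 m.
Total stopping distance = 18.200 + 15.677 = 33.877 m, vs 41 m available — it stops with 41 − 33.877 = 7.123 m to spare.

Yes — it stops about 7.1 m short of the obstacle, so it never reaches it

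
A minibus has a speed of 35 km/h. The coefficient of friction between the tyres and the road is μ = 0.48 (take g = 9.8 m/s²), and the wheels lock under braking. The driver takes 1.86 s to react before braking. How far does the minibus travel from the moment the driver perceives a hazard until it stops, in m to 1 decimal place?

Total stopping distance ≈ 28.1 m

35 km/h ÷ 3.6 = 9.7222 m/s.
a = μg = 0.48 × 9.8 = 4.704 m/s².
Reaction distance = v·t_r = 9.7222 × 1.86 = 18.083 m.
Braking distance = v²/(2a) = 9.7222² / (2 × 4.704) = 94.521 / 9.408 = 10.047 m.
Total = 18.083 + 10.047 = 28.130 m.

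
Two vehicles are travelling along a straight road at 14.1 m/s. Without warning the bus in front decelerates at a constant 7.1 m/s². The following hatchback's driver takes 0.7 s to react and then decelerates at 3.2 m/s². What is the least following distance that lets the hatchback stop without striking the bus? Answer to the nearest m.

Leader travels v²/(2a_L) = 198.810 / 14.200 = 14.001 m before stopping.
Follower covers v·t_r = 14.1000 × 0.7 = 9.870 m while reacting, then v²/(2a_F) = 198.810 / 6.400 = 31.064 m while braking, for a total of 9.870 + 31.064 = 40.934 m.
Since a_F ≤ a_L and the follower starts braking later, the follower is never slower than the leader, so the closest approach is when both have stopped.
Minimum gap = 40.934 − 14.001 = 26.933 m.

Minimum gap ≈ 27 m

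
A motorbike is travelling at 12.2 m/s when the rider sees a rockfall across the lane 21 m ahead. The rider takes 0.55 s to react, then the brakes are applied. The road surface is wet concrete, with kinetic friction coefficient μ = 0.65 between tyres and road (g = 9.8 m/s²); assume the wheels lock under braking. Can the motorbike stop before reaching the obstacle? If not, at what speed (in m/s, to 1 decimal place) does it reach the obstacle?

Yes — it stops about 2.6 m short of the obstacle, so it never reaches it

a = μg = 0.65 × 9.8 = 6.370 m/s².
Reaction distance = 12.2000 × 0.55 = 6.710 m.
Braking distance = v²/(2a) = 148.840 / 12.740 = 11.683 m.
Total stopping distance = 6.710 + 11.683 = 18.393 m, vs 21 m available — it stops with 21 − 18.393 = 2.607 m to spare.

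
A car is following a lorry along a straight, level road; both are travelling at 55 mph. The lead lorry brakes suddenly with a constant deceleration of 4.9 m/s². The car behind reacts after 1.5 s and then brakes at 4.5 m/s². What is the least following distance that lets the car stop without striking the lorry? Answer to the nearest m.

55 mph × 0.44704 = 24.5872 m/s.
Leader travels v²/(2a_L) = 604.530 / 9.800 = 61.687 m before stopping.
Follower covers v·t_r = 24.5872 × 1.5 = 36.881 m while reacting, then v²/(2a_F) = 604.530 / 9.000 = 67.170 m while braking, for a total of 36.881 + 67.170 = 104.051 m.
Since a_F ≤ a_L and the follower starts braking later, the follower is never slower than the leader, so the closest approach is when both have stopped.
Minimum gap = 104.051 − 61.687 = 42.364 m.

Minimum gap ≈ 42 m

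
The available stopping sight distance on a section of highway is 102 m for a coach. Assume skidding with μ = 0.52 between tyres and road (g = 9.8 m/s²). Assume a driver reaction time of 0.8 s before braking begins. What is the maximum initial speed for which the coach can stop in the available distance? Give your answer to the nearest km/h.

a = μg = 0.52 × 9.8 = 5.096 m/s².
Stopping distance: v·t_r + v²/(2a) = 102 with t_r = 0.8 s and a = 5.096 m/s².
So v² + 8.154 v − 1039.58 = 0.
Positive root: v = −a·t_r + √((a·t_r)² + 2a·d) = −4.077 + √(16.622 + 1039.58) = 28.4223 m/s.
28.4223 m/s × 3.6 = 102.320 km/h.

Maximum speed ≈ 102 km/h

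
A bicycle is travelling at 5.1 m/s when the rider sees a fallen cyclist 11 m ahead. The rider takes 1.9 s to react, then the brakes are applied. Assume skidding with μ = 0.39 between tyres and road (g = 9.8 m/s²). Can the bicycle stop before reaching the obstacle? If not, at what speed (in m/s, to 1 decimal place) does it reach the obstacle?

No — it strikes the obstacle at 4.0 m/s

a = μg = 0.39 × 9.8 = 3.822 m/s².
Reaction distance = 5.1000 × 1.9 = 9.690 m.
Braking distance needed to stop: v²/(2a) = 26.010 / 7.644 = 3.403 m, so total needed = 9.690 + 3.403 = 13.093 m > 11 m — it cannot stop.
Distance remaining when braking begins: 11 − 9.690 = 1.310 m.
v² = v₀² − 2a·d = 26.010 − 2 × 3.822 × 1.310 = 15.996 m²/s².
v = √15.996 = 3.999 m/s.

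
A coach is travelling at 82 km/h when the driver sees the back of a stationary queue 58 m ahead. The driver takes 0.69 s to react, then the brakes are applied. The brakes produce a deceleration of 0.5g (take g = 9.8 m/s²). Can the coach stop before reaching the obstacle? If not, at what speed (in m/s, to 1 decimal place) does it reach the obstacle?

No — it strikes the obstacle at 10.2 m/s

82 km/h ÷ 3.6 = 22.7778 m/s.
a = 0.5 × 9.8 = 4.900 m/s².
Reaction distance = 22.7778 × 0.69 = 15.717 m.
Braking distance needed to stop: v²/(2a) = 518.828 / 9.800 = 52.942 m, so total needed = 15.717 + 52.942 = 68.659 m > 58 m — it cannot stop.
Distance remaining when braking begins: 58 − 15.717 = 42.283 m.
v² = v₀² − 2a·d = 518.828 − 2 × 4.900 × 42.283 = 104.455 m²/s².
v = √104.455 = 10.220 m/s.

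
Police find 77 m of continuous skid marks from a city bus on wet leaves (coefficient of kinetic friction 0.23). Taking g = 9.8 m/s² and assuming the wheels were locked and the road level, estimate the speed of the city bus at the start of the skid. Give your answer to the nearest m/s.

Initial speed ≈ 19 m/s

Deceleration a = μg = 0.23 × 9.8 = 2.254 m/s².
v = √(2a·d) = √(2 × 2.254 × 77) = √347.116 = 18.6310 m/s.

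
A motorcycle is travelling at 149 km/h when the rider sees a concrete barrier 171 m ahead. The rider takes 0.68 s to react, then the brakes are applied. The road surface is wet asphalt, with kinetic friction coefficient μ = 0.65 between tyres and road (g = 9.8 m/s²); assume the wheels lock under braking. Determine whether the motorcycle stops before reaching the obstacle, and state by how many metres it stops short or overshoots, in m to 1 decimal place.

Yes — it stops 8.4 m short of the obstacle

149 km/h ÷ 3.6 = 41.3889 m/s.
a = μg = 0.65 × 9.8 = 6.370 m/s².
Reaction distance = 41.3889 × 0.68 = 28.144 m.
Braking distance = v²/(2a) = 1713.041 / 12.740 = 134.462 m.
Total stopping distance = 28.144 + 134.462 = 162.606 m, vs 171 m available — it stops with 171 − 162.606 = 8.394 m to spare.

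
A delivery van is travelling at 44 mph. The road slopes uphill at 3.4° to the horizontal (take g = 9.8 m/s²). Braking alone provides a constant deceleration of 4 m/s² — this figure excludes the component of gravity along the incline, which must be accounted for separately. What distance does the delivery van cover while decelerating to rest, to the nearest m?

Braking distance ≈ 42 m

44 mph × 0.44704 = 19.6698 m/s.
Gravity along the uphill slope adds to the braking deceleration: a_eff = 4.000 + 9.8·sin 3.4° = 4.000 + 0.581 = 4.581 m/s².
Braking distance = v²/(2a) = 19.6698² / (2 × 4.581) = 386.901 / 9.162 = 42.229 m.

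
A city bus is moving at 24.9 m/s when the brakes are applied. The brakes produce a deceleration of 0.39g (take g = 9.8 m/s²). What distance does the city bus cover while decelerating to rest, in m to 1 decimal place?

Braking distance ≈ 81.1 m

a = 0.39 × 9.8 = 3.822 m/s².
Braking distance = v²/(2a) = 24.9000² / (2 × 3.822) = 620.010 / 7.644 = 81.111 m.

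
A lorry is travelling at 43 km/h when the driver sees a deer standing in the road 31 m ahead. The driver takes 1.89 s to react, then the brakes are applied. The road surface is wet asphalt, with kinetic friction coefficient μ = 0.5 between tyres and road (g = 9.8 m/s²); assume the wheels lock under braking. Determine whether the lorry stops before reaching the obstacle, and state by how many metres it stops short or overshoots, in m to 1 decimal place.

No — it overshoots by 6.1 m

43 km/h ÷ 3.6 = 11.9444 m/s.
a = μg = 0.5 × 9.8 = 4.900 m/s².
Reaction distance = 11.9444 × 1.89 = 22.575 m.
Braking distance = v²/(2a) = 142.669 / 9.800 = 14.558 m.
Total stopping distance = 22.575 + 14.558 = 37.133 m, vs 31 m available — it cannot stop in time and overshoots by 37.133 − 31 = 6.133 m.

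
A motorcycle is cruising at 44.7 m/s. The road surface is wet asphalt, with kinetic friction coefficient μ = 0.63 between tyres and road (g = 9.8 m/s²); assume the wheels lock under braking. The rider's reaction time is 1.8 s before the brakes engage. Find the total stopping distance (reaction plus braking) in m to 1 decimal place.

Total stopping distance ≈ 242.3 m

a = μg = 0.63 × 9.8 = 6.174 m/s².
Reaction distance = v·t_r = 44.7000 × 1.8 = 80.460 m.
Braking distance = v²/(2a) = 44.7000² / (2 × 6.174) = 1998.090 / 12.348 = 161.815 m.
Total = 80.460 + 161.815 = 242.275 m.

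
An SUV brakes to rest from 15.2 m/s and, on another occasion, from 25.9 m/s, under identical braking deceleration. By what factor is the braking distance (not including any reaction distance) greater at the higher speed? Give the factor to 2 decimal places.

Factor ≈ 2.90

Braking distance d = v²/(2a), so with a fixed, d ∝ v².
Factor = (25.9/15.2)² = 1.7039² = 2.9033.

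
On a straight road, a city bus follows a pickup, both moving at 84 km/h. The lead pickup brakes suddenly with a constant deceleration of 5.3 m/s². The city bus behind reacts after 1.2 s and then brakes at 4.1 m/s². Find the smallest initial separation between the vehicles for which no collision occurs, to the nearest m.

Minimum gap ≈ 43 m

84 km/h ÷ 3.6 = 23.3333 m/s.
Leader travels v²/(2a_L) = 544.443 / 10.600 = 51.363 m before stopping.
Follower covers v·t_r = 23.3333 × 1.2 = 28.000 m while reacting, then v²/(2a_F) = 544.443 / 8.200 = 66.395 m while braking, for a total of 28.000 + 66.395 = 94.395 m.
Since a_F ≤ a_L and the follower starts braking later, the follower is never slower than the leader, so the closest approach is when both have stopped.
Minimum gap = 94.395 − 51.363 = 43.032 m.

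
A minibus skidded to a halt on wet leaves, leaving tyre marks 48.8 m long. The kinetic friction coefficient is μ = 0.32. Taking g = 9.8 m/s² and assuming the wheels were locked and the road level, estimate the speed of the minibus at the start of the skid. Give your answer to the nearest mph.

Initial speed ≈ 39 mph

Deceleration a = μg = 0.32 × 9.8 = 3.136 m/s².
v = √(2a·d) = √(2 × 3.136 × 48.8) = √306.074 = 17.4950 m/s.
= 17.4950 ÷ 0.44704 = 39.135 mph.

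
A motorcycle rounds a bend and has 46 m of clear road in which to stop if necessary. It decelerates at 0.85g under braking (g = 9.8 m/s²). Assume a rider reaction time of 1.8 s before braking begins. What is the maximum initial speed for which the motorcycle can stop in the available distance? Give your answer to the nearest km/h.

a = 0.85 × 9.8 = 8.330 m/s².
Stopping distance: v·t_r + v²/(2a) = 46 with t_r = 1.8 s and a = 8.330 m/s².
So v² + 29.988 v − 766.36 = 0.
Positive root: v = −a·t_r + √((a·t_r)² + 2a·d) = −14.994 + √(224.820 + 766.36) = 16.4890 m/s.
16.4890 m/s × 3.6 = 59.360 km/h.

Maximum speed ≈ 59 km/h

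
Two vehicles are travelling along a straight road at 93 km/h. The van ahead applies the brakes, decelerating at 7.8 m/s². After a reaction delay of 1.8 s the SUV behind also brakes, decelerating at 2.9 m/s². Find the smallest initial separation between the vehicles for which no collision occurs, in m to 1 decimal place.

93 km/h ÷ 3.6 = 25.8333 m/s.
Leader travels v²/(2a_L) = 667.359 / 15.600 = 42.779 m before stopping.
Follower covers v·t_r = 25.8333 × 1.8 = 46.500 m while reacting, then v²/(2a_F) = 667.359 / 5.800 = 115.062 m while braking, for a total of 46.500 + 115.062 = 161.562 m.
Since a_F ≤ a_L and the follower starts braking later, the follower is never slower than the leader, so the closest approach is when both have stopped.
Minimum gap = 161.562 − 42.779 = 118.783 m.

Minimum gap ≈ 118.8 m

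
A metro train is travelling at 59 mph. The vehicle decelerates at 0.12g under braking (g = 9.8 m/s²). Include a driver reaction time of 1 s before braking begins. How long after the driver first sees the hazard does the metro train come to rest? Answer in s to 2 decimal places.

59 mph × 0.44704 = 26.3754 m/s.
a = 0.12 × 9.8 = 1.176 m/s².
Braking time = v/a = 26.3754 / 1.176 = 22.428 s.
Total = 1 + 22.428 = 23.428 s.

Total time ≈ 23.43 s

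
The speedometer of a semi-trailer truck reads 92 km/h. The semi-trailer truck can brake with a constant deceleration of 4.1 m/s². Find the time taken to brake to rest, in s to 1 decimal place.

92 km/h ÷ 3.6 = 25.5556 m/s.
Braking time = v/a = 25.5556 / 4.100 = 6.233 s.

Braking time ≈ 6.2 s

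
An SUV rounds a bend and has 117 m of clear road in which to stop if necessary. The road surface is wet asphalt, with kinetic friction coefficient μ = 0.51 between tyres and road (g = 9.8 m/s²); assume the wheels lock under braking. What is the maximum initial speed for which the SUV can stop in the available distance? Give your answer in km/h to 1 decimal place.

a = μg = 0.51 × 9.8 = 4.998 m/s².
v²/(2a) = d ⇒ v = √(2 × 4.998 × 117) = √1169.53 = 34.1984 m/s.
34.1984 m/s × 3.6 = 123.114 km/h.

Maximum speed ≈ 123.1 km/h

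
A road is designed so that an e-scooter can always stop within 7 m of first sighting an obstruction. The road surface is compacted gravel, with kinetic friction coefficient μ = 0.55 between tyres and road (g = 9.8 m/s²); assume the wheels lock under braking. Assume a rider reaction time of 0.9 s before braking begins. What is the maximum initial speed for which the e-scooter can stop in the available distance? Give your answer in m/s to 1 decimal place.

a = μg = 0.55 × 9.8 = 5.390 m/s².
Stopping distance: v·t_r + v²/(2a) = 7 with t_r = 0.9 s and a = 5.390 m/s².
So v² + 9.702 v − 75.46 = 0.
Positive root: v = −a·t_r + √((a·t_r)² + 2a·d) = −4.851 + √(23.532 + 75.46) = 5.0985 m/s.

Maximum speed ≈ 5.1 m/s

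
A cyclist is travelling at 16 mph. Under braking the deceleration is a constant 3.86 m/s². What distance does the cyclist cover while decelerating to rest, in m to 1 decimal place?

Braking distance ≈ 6.6 m

16 mph × 0.44704 = 7.1526 m/s.
Braking distance = v²/(2a) = 7.1526² / (2 × 3.860) = 51.160 / 7.720 = 6.627 m.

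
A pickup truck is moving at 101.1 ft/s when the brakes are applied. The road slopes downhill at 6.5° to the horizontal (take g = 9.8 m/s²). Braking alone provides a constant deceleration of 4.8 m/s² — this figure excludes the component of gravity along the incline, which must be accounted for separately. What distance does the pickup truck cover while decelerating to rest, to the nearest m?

101.1 ft/s × 0.3048 = 30.8153 m/s.
Gravity along the downhill slope reduces the braking deceleration: a_eff = 4.800 − 9.8·sin 6.5° = 4.800 − 1.109 = 3.691 m/s².
Braking distance = v²/(2a) = 30.8153² / (2 × 3.691) = 949.583 / 7.382 = 128.635 m.

Braking distance ≈ 129 m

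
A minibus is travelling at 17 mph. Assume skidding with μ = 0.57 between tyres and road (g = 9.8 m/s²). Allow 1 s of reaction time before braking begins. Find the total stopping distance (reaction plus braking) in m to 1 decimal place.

17 mph × 0.44704 = 7.5997 m/s.
a = μg = 0.57 × 9.8 = 5.586 m/s².
Reaction distance = v·t_r = 7.5997 × 1 = 7.600 m.
Braking distance = v²/(2a) = 7.5997² / (2 × 5.586) = 57.755 / 11.172 = 5.170 m.
Total = 7.600 + 5.170 = 12.770 m.

Total stopping distance ≈ 12.8 m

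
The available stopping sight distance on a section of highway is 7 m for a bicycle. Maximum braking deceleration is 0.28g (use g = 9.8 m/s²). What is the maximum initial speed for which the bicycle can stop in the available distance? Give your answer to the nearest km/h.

a = 0.28 × 9.8 = 2.744 m/s².
v²/(2a) = d ⇒ v = √(2 × 2.744 × 7) = √38.42 = 6.1984 m/s.
6.1984 m/s × 3.6 = 22.314 km/h.

Maximum speed ≈ 22 km/h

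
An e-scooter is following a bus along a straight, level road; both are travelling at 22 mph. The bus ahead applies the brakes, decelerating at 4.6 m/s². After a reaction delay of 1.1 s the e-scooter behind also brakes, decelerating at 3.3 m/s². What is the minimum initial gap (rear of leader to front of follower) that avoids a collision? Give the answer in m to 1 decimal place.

Minimum gap ≈ 15.0 m

22 mph × 0.44704 = 9.8349 m/s.
Leader travels v²/(2a_L) = 96.725 / 9.200 = 10.514 m before stopping.
Follower covers v·t_r = 9.8349 × 1.1 = 10.818 m while reacting, then v²/(2a_F) = 96.725 / 6.600 = 14.655 m while braking, for a total of 10.818 + 14.655 = 25.473 m.
Since a_F ≤ a_L and the follower starts braking later, the follower is never slower than the leader, so the closest approach is when both have stopped.
Minimum gap = 25.473 − 10.514 = 14.959 m.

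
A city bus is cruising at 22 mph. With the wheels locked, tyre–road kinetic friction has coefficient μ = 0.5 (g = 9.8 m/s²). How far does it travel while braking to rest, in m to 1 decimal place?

Braking distance ≈ 9.9 m

22 mph × 0.44704 = 9.8349 m/s.
a = μg = 0.5 × 9.8 = 4.900 m/s².
Braking distance = v²/(2a) = 9.8349² / (2 × 4.900) = 96.725 / 9.800 = 9.870 m.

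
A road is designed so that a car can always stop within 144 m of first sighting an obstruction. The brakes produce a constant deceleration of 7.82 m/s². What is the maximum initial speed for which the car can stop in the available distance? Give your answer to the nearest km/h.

v²/(2a) = d ⇒ v = √(2 × 7.820 × 144) = √2252.16 = 47.4569 m/s.
47.4569 m/s × 3.6 = 170.845 km/h.

Maximum speed ≈ 171 km/h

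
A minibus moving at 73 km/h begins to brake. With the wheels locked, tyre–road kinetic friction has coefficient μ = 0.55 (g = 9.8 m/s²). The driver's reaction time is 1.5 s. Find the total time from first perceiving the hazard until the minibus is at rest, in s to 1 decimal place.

Total time ≈ 5.3 s

73 km/h ÷ 3.6 = 20.2778 m/s.
a = μg = 0.55 × 9.8 = 5.390 m/s².
Braking time = v/a = 20.2778 / 5.390 = 3.762 s.
Total = 1.5 + 3.762 = 5.262 s.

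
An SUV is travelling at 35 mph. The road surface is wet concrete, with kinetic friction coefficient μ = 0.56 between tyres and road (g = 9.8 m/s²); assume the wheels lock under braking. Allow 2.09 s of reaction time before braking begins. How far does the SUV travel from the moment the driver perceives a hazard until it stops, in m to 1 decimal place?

35 mph × 0.44704 = 15.6464 m/s.
a = μg = 0.56 × 9.8 = 5.488 m/s².
Reaction distance = v·t_r = 15.6464 × 2.09 = 32.701 m.
Braking distance = v²/(2a) = 15.6464² / (2 × 5.488) = 244.810 / 10.976 = 22.304 m.
Total = 32.701 + 22.304 = 55.005 m.

Total stopping distance ≈ 55.0 m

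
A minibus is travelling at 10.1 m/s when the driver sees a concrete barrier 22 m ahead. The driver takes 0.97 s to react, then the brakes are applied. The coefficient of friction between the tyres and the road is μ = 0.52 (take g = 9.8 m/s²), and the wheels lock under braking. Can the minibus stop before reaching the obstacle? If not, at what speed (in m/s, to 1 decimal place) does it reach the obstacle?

a = μg = 0.52 × 9.8 = 5.096 m/s².
Reaction distance = 10.1000 × 0.97 = 9.797 m.
Braking distance = v²/(2a) = 102.010 / 10.192 = 10.009 m.
Total stopping distance = 9.797 + 10.009 = 19.806 m, vs 22 m available — it stops with 22 − 19.806 = 2.194 m to spare.

Yes — it stops about 2.2 m short of the obstacle, so it never reaches it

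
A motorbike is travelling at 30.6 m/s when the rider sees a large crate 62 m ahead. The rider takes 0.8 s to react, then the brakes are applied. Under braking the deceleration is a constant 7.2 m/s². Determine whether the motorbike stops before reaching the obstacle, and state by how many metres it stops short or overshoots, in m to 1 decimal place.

No — it overshoots by 27.5 m

Reaction distance = 30.6000 × 0.8 = 24.480 m.
Braking distance = v²/(2a) = 936.360 / 14.400 = 65.025 m.
Total stopping distance = 24.480 + 65.025 = 89.505 m, vs 62 m available — it cannot stop in time and overshoots by 89.505 − 62 = 27.505 m.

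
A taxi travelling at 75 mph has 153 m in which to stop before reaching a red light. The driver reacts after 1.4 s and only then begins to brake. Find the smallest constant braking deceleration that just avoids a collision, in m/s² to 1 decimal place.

Required deceleration ≈ 5.3 m/s²

75 mph × 0.44704 = 33.5280 m/s.
Distance covered during reaction = 33.5280 × 1.4 = 46.939 m.
Distance available for braking: 153 − 46.939 = 106.061 m.
v² = 2a·d ⇒ a = v²/(2d) = 33.5280² / (2 × 106.061) = 1124.127 / 212.122 = 5.2994 m/s².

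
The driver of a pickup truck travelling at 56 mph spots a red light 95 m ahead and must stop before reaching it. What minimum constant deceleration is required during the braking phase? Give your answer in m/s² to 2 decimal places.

56 mph × 0.44704 = 25.0342 m/s.
v² = 2a·d ⇒ a = v²/(2d) = 25.0342² / (2 × 95.000) = 626.711 / 190.000 = 3.2985 m/s².

Required deceleration ≈ 3.30 m/s²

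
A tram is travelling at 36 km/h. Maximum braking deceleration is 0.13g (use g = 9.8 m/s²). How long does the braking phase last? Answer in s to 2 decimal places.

36 km/h ÷ 3.6 = 10.0000 m/s.
a = 0.13 × 9.8 = 1.274 m/s².
Braking time = v/a = 10.0000 / 1.274 = 7.849 s.

Braking time ≈ 7.85 s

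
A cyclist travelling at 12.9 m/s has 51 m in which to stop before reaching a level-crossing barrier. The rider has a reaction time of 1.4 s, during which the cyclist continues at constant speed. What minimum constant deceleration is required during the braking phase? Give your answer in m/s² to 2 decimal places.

Required deceleration ≈ 2.53 m/s²

Distance covered during reaction = 12.9000 × 1.4 = 18.060 m.
Distance available for braking: 51 − 18.060 = 32.940 m.
v² = 2a·d ⇒ a = v²/(2d) = 12.9000² / (2 × 32.940) = 166.410 / 65.880 = 2.5260 m/s².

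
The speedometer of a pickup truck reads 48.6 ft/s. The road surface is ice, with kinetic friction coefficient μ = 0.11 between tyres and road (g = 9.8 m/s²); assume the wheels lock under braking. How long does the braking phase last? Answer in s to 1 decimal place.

48.6 ft/s × 0.3048 = 14.8133 m/s.
a = μg = 0.11 × 9.8 = 1.078 m/s².
Braking time = v/a = 14.8133 / 1.078 = 13.741 s.

Braking time ≈ 13.7 s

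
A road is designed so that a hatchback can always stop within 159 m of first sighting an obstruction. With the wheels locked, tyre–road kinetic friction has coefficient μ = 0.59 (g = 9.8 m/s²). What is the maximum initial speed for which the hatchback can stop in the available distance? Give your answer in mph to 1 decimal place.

Maximum speed ≈ 95.9 mph

a = μg = 0.59 × 9.8 = 5.782 m/s².
v²/(2a) = d ⇒ v = √(2 × 5.782 × 159) = √1838.68 = 42.8798 m/s.
42.8798 m/s ÷ 0.44704 = 95.919 mph.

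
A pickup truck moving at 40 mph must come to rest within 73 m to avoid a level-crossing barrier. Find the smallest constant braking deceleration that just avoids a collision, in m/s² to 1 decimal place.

40 mph × 0.44704 = 17.8816 m/s.
v² = 2a·d ⇒ a = v²/(2d) = 17.8816² / (2 × 73.000) = 319.752 / 146.000 = 2.1901 m/s².

Required deceleration ≈ 2.2 m/s²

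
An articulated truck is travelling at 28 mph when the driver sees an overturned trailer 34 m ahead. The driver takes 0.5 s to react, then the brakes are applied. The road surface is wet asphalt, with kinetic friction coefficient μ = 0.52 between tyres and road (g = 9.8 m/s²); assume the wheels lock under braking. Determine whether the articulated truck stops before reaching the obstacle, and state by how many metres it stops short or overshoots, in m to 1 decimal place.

Yes — it stops 12.4 m short of the obstacle

28 mph × 0.44704 = 12.5171 m/s.
a = μg = 0.52 × 9.8 = 5.096 m/s².
Reaction distance = 12.5171 × 0.5 = 6.259 m.
Braking distance = v²/(2a) = 156.678 / 10.192 = 15.373 m.
Total stopping distance = 6.259 + 15.373 = 21.632 m, vs 34 m available — it stops with 34 − 21.632 = 12.368 m to spare.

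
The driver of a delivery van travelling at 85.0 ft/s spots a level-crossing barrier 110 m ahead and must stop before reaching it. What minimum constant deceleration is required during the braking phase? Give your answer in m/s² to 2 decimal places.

Required deceleration ≈ 3.05 m/s²

85 ft/s × 0.3048 = 25.9080 m/s.
v² = 2a·d ⇒ a = v²/(2d) = 25.9080² / (2 × 110.000) = 671.224 / 220.000 = 3.0510 m/s².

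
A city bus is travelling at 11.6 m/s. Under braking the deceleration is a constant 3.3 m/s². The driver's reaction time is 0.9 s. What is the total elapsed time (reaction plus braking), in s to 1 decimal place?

Total time ≈ 4.4 s

Braking time = v/a = 11.6000 / 3.300 = 3.515 s.
Total = 0.9 + 3.515 = 4.415 s.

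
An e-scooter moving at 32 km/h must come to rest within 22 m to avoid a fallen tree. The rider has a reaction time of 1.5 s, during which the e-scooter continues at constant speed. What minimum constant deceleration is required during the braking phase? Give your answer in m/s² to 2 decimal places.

32 km/h ÷ 3.6 = 8.8889 m/s.
Distance covered during reaction = 8.8889 × 1.5 = 13.333 m.
Distance available for braking: 22 − 13.333 = 8.667 m.
v² = 2a·d ⇒ a = v²/(2d) = 8.8889² / (2 × 8.667) = 79.013 / 17.334 = 4.5583 m/s².

Required deceleration ≈ 4.56 m/s²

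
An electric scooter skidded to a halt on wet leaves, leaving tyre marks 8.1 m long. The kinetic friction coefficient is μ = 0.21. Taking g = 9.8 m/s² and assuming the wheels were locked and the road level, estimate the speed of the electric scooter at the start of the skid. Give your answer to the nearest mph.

Initial speed ≈ 13 mph

Deceleration a = μg = 0.21 × 9.8 = 2.058 m/s².
v = √(2a·d) = √(2 × 2.058 × 8.1) = √33.340 = 5.7741 m/s.
= 5.7741 ÷ 0.44704 = 12.916 mph.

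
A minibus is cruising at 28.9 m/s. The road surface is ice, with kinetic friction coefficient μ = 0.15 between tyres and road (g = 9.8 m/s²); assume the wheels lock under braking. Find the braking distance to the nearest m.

Braking distance ≈ 284 m

a = μg = 0.15 × 9.8 = 1.470 m/s².
Braking distance = v²/(2a) = 28.9000² / (2 × 1.470) = 835.210 / 2.940 = 284.085 m.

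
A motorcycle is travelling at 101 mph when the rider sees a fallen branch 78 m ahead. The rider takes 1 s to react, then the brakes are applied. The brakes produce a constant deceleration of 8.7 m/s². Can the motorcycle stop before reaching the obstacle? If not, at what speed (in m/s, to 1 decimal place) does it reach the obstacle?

101 mph × 0.44704 = 45.1510 m/s.
Reaction distance = 45.1510 × 1 = 45.151 m.
Braking distance needed to stop: v²/(2a) = 2038.613 / 17.400 = 117.162 m, so total needed = 45.151 + 117.162 = 162.313 m > 78 m — it cannot stop.
Distance remaining when braking begins: 78 − 45.151 = 32.849 m.
v² = v₀² − 2a·d = 2038.613 − 2 × 8.700 × 32.849 = 1467.040 m²/s².
v = √1467.040 = 38.302 m/s.

No — it strikes the obstacle at 38.3 m/s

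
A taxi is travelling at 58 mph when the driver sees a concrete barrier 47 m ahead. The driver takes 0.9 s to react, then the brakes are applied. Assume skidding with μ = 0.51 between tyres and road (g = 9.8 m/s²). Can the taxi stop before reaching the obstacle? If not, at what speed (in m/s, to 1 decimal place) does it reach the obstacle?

No — it strikes the obstacle at 20.9 m/s

58 mph × 0.44704 = 25.9283 m/s.
a = μg = 0.51 × 9.8 = 4.998 m/s².
Reaction distance = 25.9283 × 0.9 = 23.335 m.
Braking distance needed to stop: v²/(2a) = 672.277 / 9.996 = 67.255 m, so total needed = 23.335 + 67.255 = 90.590 m > 47 m — it cannot stop.
Distance remaining when braking begins: 47 − 23.335 = 23.665 m.
v² = v₀² − 2a·d = 672.277 − 2 × 4.998 × 23.665 = 435.722 m²/s².
v = √435.722 = 20.874 m/s.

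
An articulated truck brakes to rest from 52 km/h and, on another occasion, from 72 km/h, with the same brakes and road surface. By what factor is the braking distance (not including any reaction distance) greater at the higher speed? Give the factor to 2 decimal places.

Braking distance d = v²/(2a), so with a fixed, d ∝ v².
Factor = (72/52)² = 1.3846² = 1.9171.

Factor ≈ 1.92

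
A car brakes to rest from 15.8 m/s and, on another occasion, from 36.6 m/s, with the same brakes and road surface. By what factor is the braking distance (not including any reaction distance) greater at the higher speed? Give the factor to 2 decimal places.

Braking distance d = v²/(2a), so with a fixed, d ∝ v².
Factor = (36.6/15.8)² = 2.3165² = 5.3662.

Factor ≈ 5.37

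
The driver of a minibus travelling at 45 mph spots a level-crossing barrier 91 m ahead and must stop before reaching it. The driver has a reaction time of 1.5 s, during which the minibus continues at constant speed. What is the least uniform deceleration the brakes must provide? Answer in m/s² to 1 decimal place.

45 mph × 0.44704 = 20.1168 m/s.
Distance covered during reaction = 20.1168 × 1.5 = 30.175 m.
Distance available for braking: 91 − 30.175 = 60.825 m.
v² = 2a·d ⇒ a = v²/(2d) = 20.1168² / (2 × 60.825) = 404.686 / 121.650 = 3.3266 m/s².

Required deceleration ≈ 3.3 m/s²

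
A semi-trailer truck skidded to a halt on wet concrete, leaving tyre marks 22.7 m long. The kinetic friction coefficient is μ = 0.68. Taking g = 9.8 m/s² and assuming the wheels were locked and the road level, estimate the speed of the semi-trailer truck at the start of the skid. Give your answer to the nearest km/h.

Initial speed ≈ 63 km/h

Deceleration a = μg = 0.68 × 9.8 = 6.664 m/s².
v = √(2a·d) = √(2 × 6.664 × 22.7) = √302.546 = 17.3938 m/s.
= 17.3938 × 3.6 = 62.618 km/h.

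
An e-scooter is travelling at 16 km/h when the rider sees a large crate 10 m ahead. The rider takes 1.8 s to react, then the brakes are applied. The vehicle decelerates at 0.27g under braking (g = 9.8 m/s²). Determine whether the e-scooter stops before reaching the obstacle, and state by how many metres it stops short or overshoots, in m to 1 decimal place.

No — it overshoots by 1.7 m

16 km/h ÷ 3.6 = 4.4444 m/s.
a = 0.27 × 9.8 = 2.646 m/s².
Reaction distance = 4.4444 × 1.8 = 8.000 m.
Braking distance = v²/(2a) = 19.753 / 5.292 = 3.733 m.
Total stopping distance = 8.000 + 3.733 = 11.733 m, vs 10 m available — it cannot stop in time and overshoots by 11.733 − 10 = 1.733 m.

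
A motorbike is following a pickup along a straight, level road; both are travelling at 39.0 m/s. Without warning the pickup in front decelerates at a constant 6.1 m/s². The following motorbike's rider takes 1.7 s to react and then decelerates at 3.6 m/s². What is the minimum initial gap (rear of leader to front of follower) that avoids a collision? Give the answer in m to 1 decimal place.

Minimum gap ≈ 152.9 m

Leader travels v²/(2a_L) = 1521.000 / 12.200 = 124.672 m before stopping.
Follower covers v·t_r = 39.0000 × 1.7 = 66.300 m while reacting, then v²/(2a_F) = 1521.000 / 7.200 = 211.250 m while braking, for a total of 66.300 + 211.250 = 277.550 m.
Since a_F ≤ a_L and the follower starts braking later, the follower is never slower than the leader, so the closest approach is when both have stopped.
Minimum gap = 277.550 − 124.672 = 152.878 m.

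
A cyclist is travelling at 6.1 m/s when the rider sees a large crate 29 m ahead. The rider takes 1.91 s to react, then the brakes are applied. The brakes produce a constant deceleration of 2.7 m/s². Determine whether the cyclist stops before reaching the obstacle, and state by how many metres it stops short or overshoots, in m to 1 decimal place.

Reaction distance = 6.1000 × 1.91 = 11.651 m.
Braking distance = v²/(2a) = 37.210 / 5.400 = 6.891 m.
Total stopping distance = 11.651 + 6.891 = 18.542 m, vs 29 m available — it stops with 29 − 18.542 = 10.458 m to spare.

Yes — it stops 10.5 m short of the obstacle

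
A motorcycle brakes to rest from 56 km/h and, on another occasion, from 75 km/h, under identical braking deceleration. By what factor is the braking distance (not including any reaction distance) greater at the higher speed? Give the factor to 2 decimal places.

Braking distance d = v²/(2a), so with a fixed, d ∝ v².
Factor = (75/56)² = 1.3393² = 1.7937.

Factor ≈ 1.79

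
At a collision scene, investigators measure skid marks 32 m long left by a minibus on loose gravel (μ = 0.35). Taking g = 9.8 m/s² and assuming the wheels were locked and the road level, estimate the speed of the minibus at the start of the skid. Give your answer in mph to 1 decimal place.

Deceleration a = μg = 0.35 × 9.8 = 3.430 m/s².
v = √(2a·d) = √(2 × 3.430 × 32) = √219.520 = 14.8162 m/s.
= 14.8162 ÷ 0.44704 = 33.143 mph.

Initial speed ≈ 33.1 mph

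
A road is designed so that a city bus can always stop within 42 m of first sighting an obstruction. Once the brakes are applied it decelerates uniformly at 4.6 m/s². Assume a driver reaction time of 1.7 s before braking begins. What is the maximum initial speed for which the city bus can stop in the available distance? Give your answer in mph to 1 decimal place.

Maximum speed ≈ 29.8 mph

Stopping distance: v·t_r + v²/(2a) = 42 with t_r = 1.7 s and a = 4.600 m/s².
So v² + 15.640 v − 386.40 = 0.
Positive root: v = −a·t_r + √((a·t_r)² + 2a·d) = −7.820 + √(61.152 + 386.40) = 13.3354 m/s.
13.3354 m/s ÷ 0.44704 = 29.830 mph.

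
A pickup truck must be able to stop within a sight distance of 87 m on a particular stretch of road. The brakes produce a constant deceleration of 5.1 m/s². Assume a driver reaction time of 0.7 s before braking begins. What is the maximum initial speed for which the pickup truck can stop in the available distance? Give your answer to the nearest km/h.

Stopping distance: v·t_r + v²/(2a) = 87 with t_r = 0.7 s and a = 5.100 m/s².
So v² + 7.140 v − 887.40 = 0.
Positive root: v = −a·t_r + √((a·t_r)² + 2a·d) = −3.570 + √(12.745 + 887.40) = 26.4324 m/s.
26.4324 m/s × 3.6 = 95.157 km/h.

Maximum speed ≈ 95 km/h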